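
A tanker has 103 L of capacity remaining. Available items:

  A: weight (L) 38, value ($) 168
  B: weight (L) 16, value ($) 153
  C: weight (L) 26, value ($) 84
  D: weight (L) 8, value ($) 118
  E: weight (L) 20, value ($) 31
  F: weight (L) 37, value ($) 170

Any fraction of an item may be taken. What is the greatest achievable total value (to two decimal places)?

621.92

Order: D (118/8=14.75) > B (153/16=9.56) > F (170/37=4.59) > A (168/38=4.42) > C (84/26=3.23) > E (31/20=1.55)
Fill: take D (8 @ 118) → take B (16 @ 153) → take F (37 @ 170) → take A (38 @ 168) → take 4/26 of C → 12.92; 103/103 used.
Total value = 621.92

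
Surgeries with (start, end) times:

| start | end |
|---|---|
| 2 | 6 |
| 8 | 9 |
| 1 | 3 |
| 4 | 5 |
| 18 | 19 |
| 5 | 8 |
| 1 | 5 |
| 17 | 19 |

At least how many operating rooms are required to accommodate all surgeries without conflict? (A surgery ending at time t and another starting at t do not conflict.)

The answer is the maximum number of intervals overlapping at any instant.
Events (time:±→running): 1:+→1 1:+→2 2:+→3 … peak 3.

3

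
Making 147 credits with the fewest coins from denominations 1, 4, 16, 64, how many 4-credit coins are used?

0

Greedy: take as many of the largest coin as possible, then repeat with the remainder.
147 − 2×64→19 − 1×16→3 − 3×1→0
Count of 4: 0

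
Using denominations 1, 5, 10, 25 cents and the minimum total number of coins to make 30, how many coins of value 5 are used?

Greedy: take as many of the largest coin as possible, then repeat with the remainder.
30 = 1×25 + 1×5
Count of 5: 1

1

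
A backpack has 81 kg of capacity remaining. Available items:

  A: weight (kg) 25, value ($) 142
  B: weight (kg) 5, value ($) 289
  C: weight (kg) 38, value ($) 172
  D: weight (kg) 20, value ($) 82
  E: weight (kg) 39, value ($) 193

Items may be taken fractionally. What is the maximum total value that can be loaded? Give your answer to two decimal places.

Sort by value per unit weight and fill in that order.
Ratios (sorted): B 57.80, A 5.68, E 4.95, C 4.53, D 4.10
take B (5 @ 289); take A (25 @ 142); take E (39 @ 193); take 12/38 of C → 54.32. Capacity used 81/81.
Total value = 678.32

678.32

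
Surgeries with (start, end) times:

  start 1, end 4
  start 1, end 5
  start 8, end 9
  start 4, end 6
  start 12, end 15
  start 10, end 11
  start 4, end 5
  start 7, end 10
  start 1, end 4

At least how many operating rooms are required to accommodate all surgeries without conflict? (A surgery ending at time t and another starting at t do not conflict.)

Count concurrent intervals with a sweep; the peak is the room count.
starts: [1, 1, 1, 4, 4, 7, 8, 10, 12]
ends:   [4, 4, 5, 5, 6, 9, 10, 11, 15]
s1→1 s1→2 s1→3  — peak 3.

3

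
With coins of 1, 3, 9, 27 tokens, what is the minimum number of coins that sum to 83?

83 − 3×27→2 − 2×1→0
Total coins = 3 + 2 = 5

5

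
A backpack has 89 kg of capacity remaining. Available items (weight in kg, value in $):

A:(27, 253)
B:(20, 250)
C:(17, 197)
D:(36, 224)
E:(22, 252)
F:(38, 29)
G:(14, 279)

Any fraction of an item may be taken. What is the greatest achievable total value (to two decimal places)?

1127.93

Sort by value per unit weight and fill in that order.
Ratios (sorted): G 19.93, B 12.50, C 11.59, E 11.45, A 9.37, D 6.22, F 0.76
take G (14 @ 279); take B (20 @ 250); take C (17 @ 197); take E (22 @ 252); take 16/27 of A → 149.93. Capacity used 89/89.
Total value = 1127.93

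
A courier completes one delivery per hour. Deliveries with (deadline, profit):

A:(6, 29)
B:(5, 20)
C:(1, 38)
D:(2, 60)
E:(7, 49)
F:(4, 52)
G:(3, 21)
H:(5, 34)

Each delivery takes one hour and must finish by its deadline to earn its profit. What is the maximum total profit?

Profit order: D=60 F=52 E=49 C=38 H=34 A=29 G=21 B=20
Assign: D→slot 2, F→slot 4, E→slot 7, C→slot 1, H→slot 5, A→slot 6, G→slot 3, B skipped.
Slots: [1:C] [2:D] [3:G] [4:F] [5:H] [6:A] [7:E]
Profit = 38 + 60 + 21 + 52 + 34 + 29 + 49 = 283

283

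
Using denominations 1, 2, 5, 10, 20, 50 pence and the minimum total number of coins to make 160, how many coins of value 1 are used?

160 = 3×50 + 1×10
Count of 1: 0

0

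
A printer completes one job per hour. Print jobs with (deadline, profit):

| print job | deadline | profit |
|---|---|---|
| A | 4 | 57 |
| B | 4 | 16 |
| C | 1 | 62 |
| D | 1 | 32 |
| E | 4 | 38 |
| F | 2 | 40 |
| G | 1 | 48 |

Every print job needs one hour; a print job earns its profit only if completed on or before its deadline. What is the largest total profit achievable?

Profit order: C=62 A=57 G=48 F=40 E=38 D=32 B=16
Assign: C→slot 1, A→slot 4, G skipped, F→slot 2, E→slot 3, D skipped, B skipped.
Slots: [1:C] [2:F] [3:E] [4:A]
Profit = 62 + 40 + 38 + 57 = 197

197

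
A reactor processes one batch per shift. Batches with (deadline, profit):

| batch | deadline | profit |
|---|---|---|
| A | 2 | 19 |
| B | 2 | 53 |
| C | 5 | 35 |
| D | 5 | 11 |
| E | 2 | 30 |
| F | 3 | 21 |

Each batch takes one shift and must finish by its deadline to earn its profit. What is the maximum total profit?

150

By profit: B(d2,53), C(d5,35), E(d2,30), F(d3,21), A(d2,19), D(d5,11)
B→slot 2; C→slot 5; E→slot 1; F→slot 3; A skipped; D→slot 4.
Profit = 30 + 53 + 21 + 11 + 35 = 150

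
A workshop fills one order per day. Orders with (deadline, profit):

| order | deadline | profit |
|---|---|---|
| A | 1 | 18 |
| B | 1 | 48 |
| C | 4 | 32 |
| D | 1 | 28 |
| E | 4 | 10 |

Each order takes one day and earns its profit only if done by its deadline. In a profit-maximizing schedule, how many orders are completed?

Profit order: B=48 C=32 D=28 A=18 E=10
Assign: B→slot 1, C→slot 4, D skipped, A skipped, E→slot 3.
Slots: [1:B] [3:E] [4:C]
3 of 5 scheduled.

3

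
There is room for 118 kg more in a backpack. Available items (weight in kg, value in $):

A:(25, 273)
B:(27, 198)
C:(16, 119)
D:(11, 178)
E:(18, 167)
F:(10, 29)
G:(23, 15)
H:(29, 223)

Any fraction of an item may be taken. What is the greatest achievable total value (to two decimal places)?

1099.33

Greedy by value/weight ratio, highest first.
Order: D (178/11=16.18) > A (273/25=10.92) > E (167/18=9.28) > H (223/29=7.69) > C (119/16=7.44) > B (198/27=7.33) > F (29/10=2.90) > G (15/23=0.65)
Fill: take D (11 @ 178) → take A (25 @ 273) → take E (18 @ 167) → take H (29 @ 223) → take C (16 @ 119) → take 19/27 of B → 139.33; 118/118 used.
Total value = 1099.33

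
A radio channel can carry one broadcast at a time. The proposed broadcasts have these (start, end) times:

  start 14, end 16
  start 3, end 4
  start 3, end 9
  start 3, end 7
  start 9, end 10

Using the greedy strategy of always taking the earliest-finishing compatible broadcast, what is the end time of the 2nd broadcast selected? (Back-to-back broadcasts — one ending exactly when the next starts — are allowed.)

By end time: (3,4), (3,7), (3,9), (9,10), (14,16).
Pick (3,4); next start ≥ 4 → (9,10); next start ≥ 10 → (14,16).
Selected: (3,4) (9,10) (14,16)

10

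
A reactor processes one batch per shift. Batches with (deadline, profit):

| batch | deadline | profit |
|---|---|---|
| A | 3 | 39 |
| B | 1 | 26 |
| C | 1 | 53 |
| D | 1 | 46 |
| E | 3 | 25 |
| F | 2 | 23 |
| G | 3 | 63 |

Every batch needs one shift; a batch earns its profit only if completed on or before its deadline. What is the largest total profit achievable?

155

By profit: G(d3,63), C(d1,53), D(d1,46), A(d3,39), B(d1,26), E(d3,25), F(d2,23)
G→slot 3; C→slot 1; D skipped; A→slot 2; B skipped; E skipped; F skipped.
Profit = 53 + 39 + 63 = 155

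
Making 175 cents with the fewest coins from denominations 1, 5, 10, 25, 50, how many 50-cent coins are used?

3

175 = 3×50 + 1×25
Count of 50: 3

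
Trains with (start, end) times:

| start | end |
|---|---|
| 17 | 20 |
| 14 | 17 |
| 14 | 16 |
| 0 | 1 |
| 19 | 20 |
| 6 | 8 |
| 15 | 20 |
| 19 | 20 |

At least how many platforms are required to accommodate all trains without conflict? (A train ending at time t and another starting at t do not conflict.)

4

Count concurrent intervals with a sweep; the peak is the room count.
starts: [0, 6, 14, 14, 15, 17, 19, 19]
ends:   [1, 8, 16, 17, 20, 20, 20, 20]
s0→1 e1→0 s6→1 e8→0 s14→1 s14→2 s15→3 e16→2 e17→1 s17→2 s19→3 s19→4  — peak 4.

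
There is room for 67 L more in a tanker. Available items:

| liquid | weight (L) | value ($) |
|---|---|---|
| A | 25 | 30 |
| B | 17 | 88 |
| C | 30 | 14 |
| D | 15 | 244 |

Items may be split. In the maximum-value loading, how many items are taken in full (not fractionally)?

3

Greedy by value/weight ratio, highest first.
Order: D (244/15=16.27) > B (88/17=5.18) > A (30/25=1.20) > C (14/30=0.47)
Fill: take D (15 @ 244) → take B (17 @ 88) → take A (25 @ 30) → take 10/30 of C → 4.67; 67/67 used.
3 item(s) taken whole; one partial (take 10/30 of C).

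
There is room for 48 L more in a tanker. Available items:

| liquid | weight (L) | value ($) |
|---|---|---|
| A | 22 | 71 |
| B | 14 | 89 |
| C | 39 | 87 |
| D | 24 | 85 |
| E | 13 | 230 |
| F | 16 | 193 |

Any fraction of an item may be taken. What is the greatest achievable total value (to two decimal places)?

529.71

Order: E (230/13=17.69) > F (193/16=12.06) > B (89/14=6.36) > D (85/24=3.54) > A (71/22=3.23) > C (87/39=2.23)
Fill: take E (13 @ 230) → take F (16 @ 193) → take B (14 @ 89) → take 5/24 of D → 17.71; 48/48 used.
Total value = 529.71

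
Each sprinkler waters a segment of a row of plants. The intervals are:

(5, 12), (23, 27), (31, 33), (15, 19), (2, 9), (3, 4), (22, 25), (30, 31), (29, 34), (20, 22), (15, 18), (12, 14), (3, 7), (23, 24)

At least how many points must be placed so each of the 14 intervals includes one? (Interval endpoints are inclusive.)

6

Sorted: [3,4] [3,7] [2,9] [5,12] [12,14] [15,18] [15,19] [20,22] [23,24] [22,25] [23,27] [30,31] [31,33] [29,34]
{[3,4],[3,7],[2,9]} hit by 4; {[5,12],[12,14]} hit by 12; {[15,18],[15,19]} hit by 18; {[20,22]} hit by 22; {[23,24],[22,25],[23,27]} hit by 24; {[30,31],[31,33],[29,34]} hit by 31.
Points: 4, 12, 18, 22, 24, 31 (6 total).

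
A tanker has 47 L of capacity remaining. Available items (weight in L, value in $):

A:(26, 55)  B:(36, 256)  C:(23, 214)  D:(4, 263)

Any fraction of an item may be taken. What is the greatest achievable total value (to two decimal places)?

Ratios (sorted): D 65.75, C 9.30, B 7.11, A 2.12
take D (4 @ 263); take C (23 @ 214); take 20/36 of B → 142.22. Capacity used 47/47.
Total value = 619.22

619.22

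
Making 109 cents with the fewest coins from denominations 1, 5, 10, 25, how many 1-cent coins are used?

4

109 = 4×25 + 1×5 + 4×1
Count of 1: 4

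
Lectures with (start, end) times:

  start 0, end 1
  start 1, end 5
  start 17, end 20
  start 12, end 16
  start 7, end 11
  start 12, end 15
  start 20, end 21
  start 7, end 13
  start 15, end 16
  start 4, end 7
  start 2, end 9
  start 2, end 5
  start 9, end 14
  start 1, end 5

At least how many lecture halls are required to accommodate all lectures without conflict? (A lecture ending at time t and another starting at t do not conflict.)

5

Count concurrent intervals with a sweep; the peak is the room count.
starts: [0, 1, 1, 2, 2, 4, 7, 7, 9, 12, 12, 15, 17, 20]
ends:   [1, 5, 5, 5, 7, 9, 11, 13, 14, 15, 16, 16, 20, 21]
s0→1 e1→0 s1→1 s1→2 s2→3 s2→4 s4→5  — peak 5.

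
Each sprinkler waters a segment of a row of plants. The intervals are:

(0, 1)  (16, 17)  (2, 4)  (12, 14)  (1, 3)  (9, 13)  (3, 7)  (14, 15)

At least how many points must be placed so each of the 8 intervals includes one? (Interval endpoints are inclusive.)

5

Process intervals by earliest right end; each time one isn't hit yet, stab at its right endpoint.
By right end: [0,1]  [1,3]  [2,4]  [3,7]  [9,13]  [12,14]  [14,15]  [16,17]
[0,1] uncovered → point at 1; [2,4] uncovered → point at 4; [9,13] uncovered → point at 13; [14,15] uncovered → point at 15; [16,17] uncovered → point at 17.
Points: 1, 4, 13, 15, 17 (5 total).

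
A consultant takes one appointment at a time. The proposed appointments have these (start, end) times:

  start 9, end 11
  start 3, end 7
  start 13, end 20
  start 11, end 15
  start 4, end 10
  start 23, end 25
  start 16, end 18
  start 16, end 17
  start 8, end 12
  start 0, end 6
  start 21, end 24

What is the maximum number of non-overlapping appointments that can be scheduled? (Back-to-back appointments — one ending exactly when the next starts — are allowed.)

5

By end time: (0,6), (3,7), (4,10), (9,11), (8,12), (11,15), (16,17), (16,18), (13,20), (21,24), (23,25).
Pick (0,6); next start ≥ 6 → (9,11); next start ≥ 11 → (11,15); next start ≥ 15 → (16,17); next start ≥ 17 → (21,24).
Selected 5 appointments.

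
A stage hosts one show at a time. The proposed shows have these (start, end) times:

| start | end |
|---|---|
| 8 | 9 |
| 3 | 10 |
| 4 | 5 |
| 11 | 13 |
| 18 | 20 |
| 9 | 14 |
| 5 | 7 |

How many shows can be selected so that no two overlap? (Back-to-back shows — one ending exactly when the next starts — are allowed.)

5

Sort by end time and greedily take each interval whose start is ≥ the last chosen end.
Sorted by end: (4,5)  (5,7)  (8,9)  (3,10)  (11,13)  (9,14)  (18,20)
take (4,5); take (5,7); take (8,9); take (11,13); take (18,20).
Selected 5 shows.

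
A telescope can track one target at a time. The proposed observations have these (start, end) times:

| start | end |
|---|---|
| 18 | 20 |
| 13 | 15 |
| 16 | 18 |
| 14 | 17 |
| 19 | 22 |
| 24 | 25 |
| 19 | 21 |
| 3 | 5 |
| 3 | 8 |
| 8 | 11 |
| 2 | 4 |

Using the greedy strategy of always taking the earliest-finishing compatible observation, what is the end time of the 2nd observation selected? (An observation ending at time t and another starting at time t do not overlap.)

11

Order by finish time; keep every interval that doesn't clash with the previous kept one.
By end time: (2,4), (3,5), (3,8), (8,11), (13,15), (14,17), (16,18), (18,20), (19,21), (19,22), (24,25).
Pick (2,4); next start ≥ 4 → (8,11); next start ≥ 11 → (13,15); next start ≥ 15 → (16,18); next start ≥ 18 → (18,20); next start ≥ 20 → (24,25).
Selected: (2,4) (8,11) (13,15) (16,18) (18,20) (24,25)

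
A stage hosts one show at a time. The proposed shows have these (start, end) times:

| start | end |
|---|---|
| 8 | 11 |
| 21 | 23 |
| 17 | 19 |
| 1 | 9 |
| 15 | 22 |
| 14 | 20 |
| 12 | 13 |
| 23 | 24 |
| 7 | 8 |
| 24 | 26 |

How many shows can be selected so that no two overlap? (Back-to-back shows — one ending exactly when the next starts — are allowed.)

7

Sorted by end: (7,8)  (1,9)  (8,11)  (12,13)  (17,19)  (14,20)  (15,22)  (21,23)  (23,24)  (24,26)
take (7,8); take (8,11); take (12,13); take (17,19); take (21,23); take (23,24); take (24,26).
Selected 7 shows.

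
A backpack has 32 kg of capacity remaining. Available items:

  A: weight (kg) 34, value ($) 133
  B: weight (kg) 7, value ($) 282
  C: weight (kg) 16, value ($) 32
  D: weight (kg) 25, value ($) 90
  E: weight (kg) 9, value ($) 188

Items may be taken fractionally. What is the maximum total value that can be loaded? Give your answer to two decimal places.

Sort by value per unit weight and fill in that order.
Order: B (282/7=40.29) > E (188/9=20.89) > A (133/34=3.91) > D (90/25=3.60) > C (32/16=2.00)
Fill: take B (7 @ 282) → take E (9 @ 188) → take 16/34 of A → 62.59; 32/32 used.
Total value = 532.59

532.59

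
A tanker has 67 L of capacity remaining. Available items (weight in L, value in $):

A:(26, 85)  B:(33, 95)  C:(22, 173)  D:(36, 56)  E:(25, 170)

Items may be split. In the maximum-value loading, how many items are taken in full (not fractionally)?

2

Greedy by value/weight ratio, highest first.
Ratios (sorted): C 7.86, E 6.80, A 3.27, B 2.88, D 1.56
take C (22 @ 173); take E (25 @ 170); take 20/26 of A → 65.38. Capacity used 67/67.
2 item(s) taken whole; one partial (take 20/26 of A).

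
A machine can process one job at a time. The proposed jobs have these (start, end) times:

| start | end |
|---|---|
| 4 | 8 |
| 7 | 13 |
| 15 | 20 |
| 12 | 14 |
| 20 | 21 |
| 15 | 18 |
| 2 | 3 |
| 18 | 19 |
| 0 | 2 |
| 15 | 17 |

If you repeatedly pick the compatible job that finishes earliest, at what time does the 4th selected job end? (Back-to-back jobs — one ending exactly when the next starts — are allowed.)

Sort by end time and greedily take each interval whose start is ≥ the last chosen end.
By end time: (0,2), (2,3), (4,8), (7,13), (12,14), (15,17), (15,18), (18,19), (15,20), (20,21).
Pick (0,2); next start ≥ 2 → (2,3); next start ≥ 3 → (4,8); next start ≥ 8 → (12,14); next start ≥ 14 → (15,17); next start ≥ 17 → (18,19); next start ≥ 19 → (20,21).
Selected: (0,2) (2,3) (4,8) (12,14) (15,17) (18,19) (20,21)

14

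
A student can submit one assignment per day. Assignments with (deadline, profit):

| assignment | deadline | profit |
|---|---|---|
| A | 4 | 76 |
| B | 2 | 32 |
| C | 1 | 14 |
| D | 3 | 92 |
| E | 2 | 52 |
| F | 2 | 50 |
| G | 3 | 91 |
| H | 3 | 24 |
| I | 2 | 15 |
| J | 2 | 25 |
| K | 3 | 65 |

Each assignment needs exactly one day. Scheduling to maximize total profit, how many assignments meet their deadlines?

4

By profit: D(d3,92), G(d3,91), A(d4,76), K(d3,65), E(d2,52), F(d2,50), B(d2,32), J(d2,25), H(d3,24), I(d2,15), C(d1,14)
D→slot 3; G→slot 2; A→slot 4; K→slot 1; E skipped; F skipped; B skipped; J skipped; H skipped; I skipped; C skipped.
4 of 11 scheduled.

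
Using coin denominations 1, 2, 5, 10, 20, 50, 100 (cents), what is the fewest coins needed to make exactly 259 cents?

Use the largest denomination that fits, subtract, and repeat.
259 − 2×100→59 − 1×50→9 − 1×5→4 − 2×2→0
Total coins = 2 + 1 + 1 + 2 = 6

6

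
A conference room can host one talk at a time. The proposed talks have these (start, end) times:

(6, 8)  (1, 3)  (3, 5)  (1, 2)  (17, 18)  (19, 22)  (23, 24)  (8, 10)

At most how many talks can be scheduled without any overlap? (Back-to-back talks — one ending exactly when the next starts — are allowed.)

Greedy by earliest finish: after sorting by end time, pick each interval compatible with the last pick.
Sorted by end: (1,2)  (1,3)  (3,5)  (6,8)  (8,10)  (17,18)  (19,22)  (23,24)
take (1,2); take (3,5); take (6,8); take (8,10); take (17,18); take (19,22); take (23,24).
Selected 7 talks.

7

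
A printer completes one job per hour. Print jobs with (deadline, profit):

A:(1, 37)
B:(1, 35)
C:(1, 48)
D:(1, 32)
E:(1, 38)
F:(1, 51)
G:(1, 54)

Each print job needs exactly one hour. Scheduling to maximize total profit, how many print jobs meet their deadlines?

Sort by profit descending; place each in the latest free slot ≤ its deadline.
Profit order: G=54 F=51 C=48 E=38 A=37 B=35 D=32
Assign: G→slot 1, F skipped, C skipped, E skipped, A skipped, B skipped, D skipped.
Slots: [1:G]
1 of 7 scheduled.

1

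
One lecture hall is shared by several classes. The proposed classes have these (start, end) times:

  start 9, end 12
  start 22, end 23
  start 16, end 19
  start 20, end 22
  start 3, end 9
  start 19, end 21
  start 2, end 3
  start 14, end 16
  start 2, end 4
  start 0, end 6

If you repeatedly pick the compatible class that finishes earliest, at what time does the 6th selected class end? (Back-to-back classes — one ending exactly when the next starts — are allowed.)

21

By end time: (2,3), (2,4), (0,6), (3,9), (9,12), (14,16), (16,19), (19,21), (20,22), (22,23).
Pick (2,3); next start ≥ 3 → (3,9); next start ≥ 9 → (9,12); next start ≥ 12 → (14,16); next start ≥ 16 → (16,19); next start ≥ 19 → (19,21); next start ≥ 21 → (22,23).
Selected: (2,3) (3,9) (9,12) (14,16) (16,19) (19,21) (22,23)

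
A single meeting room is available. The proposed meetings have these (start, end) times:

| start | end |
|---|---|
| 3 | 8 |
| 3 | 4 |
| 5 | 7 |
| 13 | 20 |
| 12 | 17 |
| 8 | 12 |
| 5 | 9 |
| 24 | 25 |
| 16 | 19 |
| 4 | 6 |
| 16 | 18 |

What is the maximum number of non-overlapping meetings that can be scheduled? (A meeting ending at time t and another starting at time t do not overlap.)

5

Greedy by earliest finish: after sorting by end time, pick each interval compatible with the last pick.
By end time: (3,4), (4,6), (5,7), (3,8), (5,9), (8,12), (12,17), (16,18), (16,19), (13,20), (24,25).
Pick (3,4); next start ≥ 4 → (4,6); next start ≥ 6 → (8,12); next start ≥ 12 → (12,17); next start ≥ 17 → (24,25).
Selected 5 meetings.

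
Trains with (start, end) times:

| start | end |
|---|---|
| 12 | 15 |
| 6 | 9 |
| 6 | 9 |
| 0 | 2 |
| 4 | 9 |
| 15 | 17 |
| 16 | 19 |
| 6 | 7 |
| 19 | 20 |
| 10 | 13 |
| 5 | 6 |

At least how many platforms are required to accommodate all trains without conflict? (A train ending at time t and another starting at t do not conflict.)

Events (time:±→running): 0:+→1 2:-→0 4:+→1 5:+→2 6:-→1 6:+→2 6:+→3 6:+→4 … peak 4.

4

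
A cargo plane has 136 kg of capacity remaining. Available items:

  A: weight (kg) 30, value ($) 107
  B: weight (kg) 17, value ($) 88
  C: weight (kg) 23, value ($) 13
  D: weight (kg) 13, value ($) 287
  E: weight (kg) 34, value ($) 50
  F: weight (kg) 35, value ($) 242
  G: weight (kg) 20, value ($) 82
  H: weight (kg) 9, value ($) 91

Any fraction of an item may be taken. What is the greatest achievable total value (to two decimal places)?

914.65

Ratios (sorted): D 22.08, H 10.11, F 6.91, B 5.18, G 4.10, A 3.57, E 1.47, C 0.57
take D (13 @ 287); take H (9 @ 91); take F (35 @ 242); take B (17 @ 88); take G (20 @ 82); take A (30 @ 107); take 12/34 of E → 17.65. Capacity used 136/136.
Total value = 914.65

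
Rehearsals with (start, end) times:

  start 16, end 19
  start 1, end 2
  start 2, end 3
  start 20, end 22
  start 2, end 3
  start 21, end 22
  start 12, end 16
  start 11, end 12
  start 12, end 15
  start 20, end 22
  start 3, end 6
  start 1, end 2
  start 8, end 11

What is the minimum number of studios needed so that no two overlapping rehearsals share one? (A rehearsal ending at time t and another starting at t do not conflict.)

The answer is the maximum number of intervals overlapping at any instant.
starts: [1, 1, 2, 2, 3, 8, 11, 12, 12, 16, 20, 20, 21]
ends:   [2, 2, 3, 3, 6, 11, 12, 15, 16, 19, 22, 22, 22]
s1→1 s1→2 e2→1 e2→0 s2→1 s2→2 e3→1 e3→0 s3→1 e6→0 s8→1 e11→0 s11→1 e12→0 s12→1 s12→2 e15→1 e16→0 s16→1 e19→0 s20→1 s20→2 s21→3  — peak 3.

3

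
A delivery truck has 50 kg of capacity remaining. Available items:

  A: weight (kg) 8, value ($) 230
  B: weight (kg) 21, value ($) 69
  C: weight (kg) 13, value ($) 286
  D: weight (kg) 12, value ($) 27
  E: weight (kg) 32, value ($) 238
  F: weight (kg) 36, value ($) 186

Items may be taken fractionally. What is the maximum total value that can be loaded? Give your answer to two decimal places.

Ratios (sorted): A 28.75, C 22.00, E 7.44, F 5.17, B 3.29, D 2.25
take A (8 @ 230); take C (13 @ 286); take 29/32 of E → 215.69. Capacity used 50/50.
Total value = 731.69

731.69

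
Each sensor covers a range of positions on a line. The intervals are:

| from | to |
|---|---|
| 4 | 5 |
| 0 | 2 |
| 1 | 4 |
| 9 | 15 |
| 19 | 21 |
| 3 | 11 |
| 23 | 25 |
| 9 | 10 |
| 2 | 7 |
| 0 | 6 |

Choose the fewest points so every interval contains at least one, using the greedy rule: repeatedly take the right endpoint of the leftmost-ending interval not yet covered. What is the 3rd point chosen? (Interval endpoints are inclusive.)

10

Sorted: [0,2] [1,4] [4,5] [0,6] [2,7] [9,10] [3,11] [9,15] [19,21] [23,25]
{[0,2],[1,4]} hit by 2; {[4,5],[0,6],[2,7]} hit by 5; {[9,10],[3,11],[9,15]} hit by 10; {[19,21]} hit by 21; {[23,25]} hit by 25.
Points: 2, 5, 10, 21, 25 (5 total).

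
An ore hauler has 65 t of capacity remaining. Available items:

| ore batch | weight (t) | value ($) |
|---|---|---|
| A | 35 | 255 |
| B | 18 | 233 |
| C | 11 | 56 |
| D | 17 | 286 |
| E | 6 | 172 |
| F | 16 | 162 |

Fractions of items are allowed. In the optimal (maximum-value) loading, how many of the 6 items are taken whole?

Sort by value per unit weight and fill in that order.
Order: E (172/6=28.67) > D (286/17=16.82) > B (233/18=12.94) > F (162/16=10.12) > A (255/35=7.29) > C (56/11=5.09)
Fill: take E (6 @ 172) → take D (17 @ 286) → take B (18 @ 233) → take F (16 @ 162) → take 8/35 of A → 58.29; 65/65 used.
4 item(s) taken whole; one partial (take 8/35 of A).

4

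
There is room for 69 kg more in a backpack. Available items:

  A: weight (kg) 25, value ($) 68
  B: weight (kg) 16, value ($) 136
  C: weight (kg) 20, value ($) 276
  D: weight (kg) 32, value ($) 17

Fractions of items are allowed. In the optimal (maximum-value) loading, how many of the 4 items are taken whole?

3

Ratios (sorted): C 13.80, B 8.50, A 2.72, D 0.53
take C (20 @ 276); take B (16 @ 136); take A (25 @ 68); take 8/32 of D → 4.25. Capacity used 69/69.
3 item(s) taken whole; one partial (take 8/32 of D).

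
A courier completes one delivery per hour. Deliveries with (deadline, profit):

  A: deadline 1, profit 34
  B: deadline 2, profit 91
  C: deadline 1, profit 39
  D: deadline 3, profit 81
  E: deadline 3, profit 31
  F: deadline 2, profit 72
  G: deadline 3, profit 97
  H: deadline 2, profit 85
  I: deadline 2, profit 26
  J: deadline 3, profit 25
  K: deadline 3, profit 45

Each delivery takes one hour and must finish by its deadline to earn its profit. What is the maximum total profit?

273

By profit: G(d3,97), B(d2,91), H(d2,85), D(d3,81), F(d2,72), K(d3,45), C(d1,39), A(d1,34), E(d3,31), I(d2,26), J(d3,25)
G→slot 3; B→slot 2; H→slot 1; D skipped; F skipped; K skipped; C skipped; A skipped; E skipped; I skipped; J skipped.
Profit = 85 + 91 + 97 = 273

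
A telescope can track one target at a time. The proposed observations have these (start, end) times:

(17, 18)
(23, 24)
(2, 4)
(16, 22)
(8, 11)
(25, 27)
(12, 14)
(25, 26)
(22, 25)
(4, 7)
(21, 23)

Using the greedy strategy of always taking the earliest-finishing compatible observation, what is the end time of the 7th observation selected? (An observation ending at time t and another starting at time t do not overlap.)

Sort by end time and greedily take each interval whose start is ≥ the last chosen end.
By end time: (2,4), (4,7), (8,11), (12,14), (17,18), (16,22), (21,23), (23,24), (22,25), (25,26), (25,27).
Pick (2,4); next start ≥ 4 → (4,7); next start ≥ 7 → (8,11); next start ≥ 11 → (12,14); next start ≥ 14 → (17,18); next start ≥ 18 → (21,23); next start ≥ 23 → (23,24); next start ≥ 24 → (25,26).
Selected: (2,4) (4,7) (8,11) (12,14) (17,18) (21,23) (23,24) (25,26)

24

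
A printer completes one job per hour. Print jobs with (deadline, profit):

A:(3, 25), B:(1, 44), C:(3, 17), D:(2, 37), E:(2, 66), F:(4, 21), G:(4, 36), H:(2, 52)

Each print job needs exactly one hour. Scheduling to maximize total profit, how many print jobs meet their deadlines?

Sort by profit descending; place each in the latest free slot ≤ its deadline.
By profit: E(d2,66), H(d2,52), B(d1,44), D(d2,37), G(d4,36), A(d3,25), F(d4,21), C(d3,17)
E→slot 2; H→slot 1; B skipped; D skipped; G→slot 4; A→slot 3; F skipped; C skipped.
4 of 8 scheduled.

4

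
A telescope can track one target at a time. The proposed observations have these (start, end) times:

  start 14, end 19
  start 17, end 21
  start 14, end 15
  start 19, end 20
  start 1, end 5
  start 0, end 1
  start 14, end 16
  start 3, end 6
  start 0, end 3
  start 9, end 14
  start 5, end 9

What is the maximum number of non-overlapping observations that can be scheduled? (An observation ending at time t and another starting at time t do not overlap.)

Sort by end time and greedily take each interval whose start is ≥ the last chosen end.
Sorted by end: (0,1)  (0,3)  (1,5)  (3,6)  (5,9)  (9,14)  (14,15)  (14,16)  (14,19)  (19,20)  (17,21)
take (0,1); skip (0,3); take (1,5); take (5,9); take (9,14); take (14,15); take (19,20).
Selected 6 observations.

6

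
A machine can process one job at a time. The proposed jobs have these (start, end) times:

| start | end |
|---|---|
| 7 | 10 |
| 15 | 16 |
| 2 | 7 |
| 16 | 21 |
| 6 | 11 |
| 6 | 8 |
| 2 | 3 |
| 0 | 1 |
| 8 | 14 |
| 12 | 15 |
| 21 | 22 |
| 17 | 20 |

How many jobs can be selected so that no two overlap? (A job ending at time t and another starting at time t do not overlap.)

7

By end time: (0,1), (2,3), (2,7), (6,8), (7,10), (6,11), (8,14), (12,15), (15,16), (17,20), (16,21), (21,22).
Pick (0,1); next start ≥ 1 → (2,3); next start ≥ 3 → (6,8); next start ≥ 8 → (8,14); next start ≥ 14 → (15,16); next start ≥ 16 → (17,20); next start ≥ 20 → (21,22).
Selected 7 jobs.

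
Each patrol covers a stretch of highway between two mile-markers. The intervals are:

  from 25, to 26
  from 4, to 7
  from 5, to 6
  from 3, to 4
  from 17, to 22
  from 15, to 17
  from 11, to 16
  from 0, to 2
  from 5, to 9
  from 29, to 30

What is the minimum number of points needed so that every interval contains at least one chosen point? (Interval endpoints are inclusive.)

Sort by right endpoint; whenever an interval is uncovered, place a point at its right end.
Sorted: [0,2] [3,4] [5,6] [4,7] [5,9] [11,16] [15,17] [17,22] [25,26] [29,30]
{[0,2]} hit by 2; {[3,4]} hit by 4; {[5,6],[4,7],[5,9]} hit by 6; {[11,16],[15,17]} hit by 16; {[17,22]} hit by 22; {[25,26]} hit by 26; {[29,30]} hit by 30.
Points: 2, 4, 6, 16, 22, 26, 30 (7 total).

7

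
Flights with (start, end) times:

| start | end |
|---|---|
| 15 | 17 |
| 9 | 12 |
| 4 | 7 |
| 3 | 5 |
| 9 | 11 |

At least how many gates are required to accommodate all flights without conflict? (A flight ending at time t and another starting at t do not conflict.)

Events (time:±→running): 3:+→1 4:+→2 … peak 2.

2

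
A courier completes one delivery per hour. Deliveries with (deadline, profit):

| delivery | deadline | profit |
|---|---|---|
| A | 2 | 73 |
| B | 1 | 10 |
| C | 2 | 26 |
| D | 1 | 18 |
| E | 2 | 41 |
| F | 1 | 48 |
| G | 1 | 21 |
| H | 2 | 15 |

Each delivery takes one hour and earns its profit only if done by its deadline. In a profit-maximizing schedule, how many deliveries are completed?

Sort by profit descending; place each in the latest free slot ≤ its deadline.
Profit order: A=73 F=48 E=41 C=26 G=21 D=18 H=15 B=10
Assign: A→slot 2, F→slot 1, E skipped, C skipped, G skipped, D skipped, H skipped, B skipped.
Slots: [1:F] [2:A]
2 of 8 scheduled.

2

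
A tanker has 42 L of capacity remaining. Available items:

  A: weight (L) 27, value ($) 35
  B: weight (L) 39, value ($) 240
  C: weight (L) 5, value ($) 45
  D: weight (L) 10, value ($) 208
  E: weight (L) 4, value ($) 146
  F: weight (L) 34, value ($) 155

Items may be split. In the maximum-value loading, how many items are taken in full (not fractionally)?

Sort by value per unit weight and fill in that order.
Ratios (sorted): E 36.50, D 20.80, C 9.00, B 6.15, F 4.56, A 1.30
take E (4 @ 146); take D (10 @ 208); take C (5 @ 45); take 23/39 of B → 141.54. Capacity used 42/42.
3 item(s) taken whole; one partial (take 23/39 of B).

3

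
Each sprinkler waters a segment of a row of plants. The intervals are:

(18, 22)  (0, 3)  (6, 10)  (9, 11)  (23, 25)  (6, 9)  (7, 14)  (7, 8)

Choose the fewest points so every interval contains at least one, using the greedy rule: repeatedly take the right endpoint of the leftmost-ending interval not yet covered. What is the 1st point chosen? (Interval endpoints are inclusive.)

3

By right end: [0,3]  [7,8]  [6,9]  [6,10]  [9,11]  [7,14]  [18,22]  [23,25]
[0,3] uncovered → point at 3; [7,8] uncovered → point at 8; [9,11] uncovered → point at 11; [18,22] uncovered → point at 22; [23,25] uncovered → point at 25.
Points: 3, 8, 11, 22, 25 (5 total).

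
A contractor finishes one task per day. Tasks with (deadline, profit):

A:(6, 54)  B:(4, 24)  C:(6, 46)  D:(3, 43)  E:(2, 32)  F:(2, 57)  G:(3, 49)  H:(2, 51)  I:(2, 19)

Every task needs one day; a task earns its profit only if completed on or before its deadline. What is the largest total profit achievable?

Profit order: F=57 A=54 H=51 G=49 C=46 D=43 E=32 B=24 I=19
Assign: F→slot 2, A→slot 6, H→slot 1, G→slot 3, C→slot 5, D skipped, E skipped, B→slot 4, I skipped.
Slots: [1:H] [2:F] [3:G] [4:B] [5:C] [6:A]
Profit = 51 + 57 + 49 + 24 + 46 + 54 = 281

281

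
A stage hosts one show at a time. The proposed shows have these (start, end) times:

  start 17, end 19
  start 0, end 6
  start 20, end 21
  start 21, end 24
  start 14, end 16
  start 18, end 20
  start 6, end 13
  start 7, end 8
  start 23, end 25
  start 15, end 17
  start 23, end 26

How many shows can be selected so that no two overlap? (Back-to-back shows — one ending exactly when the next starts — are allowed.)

6

Greedy by earliest finish: after sorting by end time, pick each interval compatible with the last pick.
By end time: (0,6), (7,8), (6,13), (14,16), (15,17), (17,19), (18,20), (20,21), (21,24), (23,25), (23,26).
Pick (0,6); next start ≥ 6 → (7,8); next start ≥ 8 → (14,16); next start ≥ 16 → (17,19); next start ≥ 19 → (20,21); next start ≥ 21 → (21,24).
Selected 6 shows.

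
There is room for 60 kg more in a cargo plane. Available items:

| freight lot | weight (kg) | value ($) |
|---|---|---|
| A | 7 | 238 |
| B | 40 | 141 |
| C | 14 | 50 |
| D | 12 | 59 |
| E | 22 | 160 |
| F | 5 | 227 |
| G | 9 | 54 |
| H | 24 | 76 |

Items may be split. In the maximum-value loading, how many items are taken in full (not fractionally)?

5

Order: F (227/5=45.40) > A (238/7=34.00) > E (160/22=7.27) > G (54/9=6.00) > D (59/12=4.92) > C (50/14=3.57) > B (141/40=3.52) > H (76/24=3.17)
Fill: take F (5 @ 227) → take A (7 @ 238) → take E (22 @ 160) → take G (9 @ 54) → take D (12 @ 59) → take 5/14 of C → 17.86; 60/60 used.
5 item(s) taken whole; one partial (take 5/14 of C).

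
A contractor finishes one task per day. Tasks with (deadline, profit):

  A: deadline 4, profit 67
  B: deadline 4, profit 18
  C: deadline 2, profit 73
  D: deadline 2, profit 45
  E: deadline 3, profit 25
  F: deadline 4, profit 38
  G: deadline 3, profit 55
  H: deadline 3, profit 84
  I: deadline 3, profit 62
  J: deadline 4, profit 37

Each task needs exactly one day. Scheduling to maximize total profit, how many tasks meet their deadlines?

Profit order: H=84 C=73 A=67 I=62 G=55 D=45 F=38 J=37 E=25 B=18
Assign: H→slot 3, C→slot 2, A→slot 4, I→slot 1, G skipped, D skipped, F skipped, J skipped, E skipped, B skipped.
Slots: [1:I] [2:C] [3:H] [4:A]
4 of 10 scheduled.

4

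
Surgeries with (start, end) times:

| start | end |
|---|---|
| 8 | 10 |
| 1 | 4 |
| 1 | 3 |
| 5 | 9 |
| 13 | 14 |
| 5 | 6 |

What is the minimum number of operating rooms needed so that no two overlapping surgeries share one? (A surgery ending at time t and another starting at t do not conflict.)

The answer is the maximum number of intervals overlapping at any instant.
Events (time:±→running): 1:+→1 1:+→2 … peak 2.

2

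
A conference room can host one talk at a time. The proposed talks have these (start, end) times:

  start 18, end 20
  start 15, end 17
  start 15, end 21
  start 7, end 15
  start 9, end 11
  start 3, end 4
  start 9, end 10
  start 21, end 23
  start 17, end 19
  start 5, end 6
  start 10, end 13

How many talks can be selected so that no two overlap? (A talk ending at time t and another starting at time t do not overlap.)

7

By end time: (3,4), (5,6), (9,10), (9,11), (10,13), (7,15), (15,17), (17,19), (18,20), (15,21), (21,23).
Pick (3,4); next start ≥ 4 → (5,6); next start ≥ 6 → (9,10); next start ≥ 10 → (10,13); next start ≥ 13 → (15,17); next start ≥ 17 → (17,19); next start ≥ 19 → (21,23).
Selected 7 talks.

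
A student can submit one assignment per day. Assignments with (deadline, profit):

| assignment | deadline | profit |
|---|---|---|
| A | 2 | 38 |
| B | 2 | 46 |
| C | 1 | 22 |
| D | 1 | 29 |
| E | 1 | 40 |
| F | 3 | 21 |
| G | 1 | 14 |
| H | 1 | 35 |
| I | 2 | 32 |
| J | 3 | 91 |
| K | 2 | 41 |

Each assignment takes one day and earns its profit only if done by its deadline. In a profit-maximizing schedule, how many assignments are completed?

3

Profit order: J=91 B=46 K=41 E=40 A=38 H=35 I=32 D=29 C=22 F=21 G=14
Assign: J→slot 3, B→slot 2, K→slot 1, E skipped, A skipped, H skipped, I skipped, D skipped, C skipped, F skipped, G skipped.
Slots: [1:K] [2:B] [3:J]
3 of 11 scheduled.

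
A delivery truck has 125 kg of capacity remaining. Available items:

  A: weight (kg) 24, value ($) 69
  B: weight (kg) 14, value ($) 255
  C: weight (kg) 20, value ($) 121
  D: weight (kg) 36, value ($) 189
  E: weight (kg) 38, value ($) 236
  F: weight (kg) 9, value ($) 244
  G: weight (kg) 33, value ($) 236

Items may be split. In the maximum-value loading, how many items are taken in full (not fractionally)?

Sort by value per unit weight and fill in that order.
Order: F (244/9=27.11) > B (255/14=18.21) > G (236/33=7.15) > E (236/38=6.21) > C (121/20=6.05) > D (189/36=5.25) > A (69/24=2.88)
Fill: take F (9 @ 244) → take B (14 @ 255) → take G (33 @ 236) → take E (38 @ 236) → take C (20 @ 121) → take 11/36 of D → 57.75; 125/125 used.
5 item(s) taken whole; one partial (take 11/36 of D).

5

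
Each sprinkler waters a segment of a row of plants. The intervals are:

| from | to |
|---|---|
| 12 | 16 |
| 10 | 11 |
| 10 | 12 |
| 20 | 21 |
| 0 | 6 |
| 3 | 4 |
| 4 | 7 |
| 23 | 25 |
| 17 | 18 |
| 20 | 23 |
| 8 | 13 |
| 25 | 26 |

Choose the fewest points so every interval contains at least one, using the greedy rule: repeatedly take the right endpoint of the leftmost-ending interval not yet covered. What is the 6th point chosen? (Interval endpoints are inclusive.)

Sort by right endpoint; whenever an interval is uncovered, place a point at its right end.
Sorted: [3,4] [0,6] [4,7] [10,11] [10,12] [8,13] [12,16] [17,18] [20,21] [20,23] [23,25] [25,26]
{[3,4],[0,6],[4,7]} hit by 4; {[10,11],[10,12],[8,13]} hit by 11; {[12,16]} hit by 16; {[17,18]} hit by 18; {[20,21],[20,23]} hit by 21; {[23,25],[25,26]} hit by 25.
Points: 4, 11, 16, 18, 21, 25 (6 total).

25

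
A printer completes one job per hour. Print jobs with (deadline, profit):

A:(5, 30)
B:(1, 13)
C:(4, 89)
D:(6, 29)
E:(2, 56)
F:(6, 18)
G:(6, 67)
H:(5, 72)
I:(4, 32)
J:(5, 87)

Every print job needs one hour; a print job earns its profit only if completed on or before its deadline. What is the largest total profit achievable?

403

Profit order: C=89 J=87 H=72 G=67 E=56 I=32 A=30 D=29 F=18 B=13
Assign: C→slot 4, J→slot 5, H→slot 3, G→slot 6, E→slot 2, I→slot 1, A skipped, D skipped, F skipped, B skipped.
Slots: [1:I] [2:E] [3:H] [4:C] [5:J] [6:G]
Profit = 32 + 56 + 72 + 89 + 87 + 67 = 403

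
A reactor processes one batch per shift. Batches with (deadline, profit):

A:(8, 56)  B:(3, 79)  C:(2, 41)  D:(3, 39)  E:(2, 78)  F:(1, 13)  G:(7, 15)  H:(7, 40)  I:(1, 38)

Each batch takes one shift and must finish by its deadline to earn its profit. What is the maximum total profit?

Sort by profit descending; place each in the latest free slot ≤ its deadline.
By profit: B(d3,79), E(d2,78), A(d8,56), C(d2,41), H(d7,40), D(d3,39), I(d1,38), G(d7,15), F(d1,13)
B→slot 3; E→slot 2; A→slot 8; C→slot 1; H→slot 7; D skipped; I skipped; G→slot 6; F skipped.
Profit = 41 + 78 + 79 + 15 + 40 + 56 = 309

309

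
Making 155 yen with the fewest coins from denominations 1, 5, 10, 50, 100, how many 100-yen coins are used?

1

155 − 1×100→55 − 1×50→5 − 1×5→0
Count of 100: 1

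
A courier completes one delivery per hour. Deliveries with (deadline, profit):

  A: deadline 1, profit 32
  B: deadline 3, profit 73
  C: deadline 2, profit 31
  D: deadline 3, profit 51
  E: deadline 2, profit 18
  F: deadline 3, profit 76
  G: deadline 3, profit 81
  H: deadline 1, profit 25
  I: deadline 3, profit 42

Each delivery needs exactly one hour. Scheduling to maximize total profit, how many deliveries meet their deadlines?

By profit: G(d3,81), F(d3,76), B(d3,73), D(d3,51), I(d3,42), A(d1,32), C(d2,31), H(d1,25), E(d2,18)
G→slot 3; F→slot 2; B→slot 1; D skipped; I skipped; A skipped; C skipped; H skipped; E skipped.
3 of 9 scheduled.

3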